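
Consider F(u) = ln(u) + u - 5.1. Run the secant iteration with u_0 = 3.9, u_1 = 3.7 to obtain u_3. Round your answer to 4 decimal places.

3.7723

F(3.9) = 0.160977, F(3.7) = -0.091667
u_2 = 3.700000 − (-0.091667)·(3.700000 − 3.900000) / (-0.091667 − 0.160977) = 3.700000 − (0.018333)/(-0.252644) = 3.772566
F(3.772566) = 0.000322
u_3 = 3.772566 − 0.000322·(3.772566 − 3.700000) / (0.000322 − (-0.091667)) = 3.772566 − (0.000023)/(0.091989) = 3.772312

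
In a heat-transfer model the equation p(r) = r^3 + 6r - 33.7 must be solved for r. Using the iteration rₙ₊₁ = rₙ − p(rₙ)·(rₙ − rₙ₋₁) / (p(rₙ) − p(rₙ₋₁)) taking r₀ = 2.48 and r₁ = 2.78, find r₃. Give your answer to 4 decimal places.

2.6195

p(2.48) = -3.567008, p(2.78) = 4.464952
r₂ = 2.780000 − 4.464952·(2.780000 − 2.480000) / (4.464952 − (-3.567008)) = 2.780000 − (1.339486)/(8.031960) = 2.613231
p(2.613231) = -0.174934
r₃ = 2.613231 − (-0.174934)·(2.613231 − 2.780000) / (-0.174934 − 4.464952) = 2.613231 − (0.029174)/(-4.639886) = 2.619518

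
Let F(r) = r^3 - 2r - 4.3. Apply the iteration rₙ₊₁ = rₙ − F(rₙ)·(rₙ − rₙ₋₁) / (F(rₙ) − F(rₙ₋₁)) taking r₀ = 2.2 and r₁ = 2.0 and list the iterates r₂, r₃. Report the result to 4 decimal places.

F(2.2) = 1.948000, F(2.0) = -0.300000
r₂ = 2.000000 − (-0.300000)·(2.000000 − 2.200000) / (-0.300000 − 1.948000) = 2.000000 − (0.060000)/(-2.248000) = 2.026690
F(2.026690) = -0.028803
r₃ = 2.026690 − (-0.028803)·(2.026690 − 2.000000) / (-0.028803 − (-0.300000)) = 2.026690 − (-0.000769)/(0.271197) = 2.029525

2.0267, 2.0295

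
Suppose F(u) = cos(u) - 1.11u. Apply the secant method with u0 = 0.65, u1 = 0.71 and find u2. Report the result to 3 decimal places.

F(0.65) = 0.07458, F(0.71) = -0.02974
u2 = 0.71000 − (-0.02974)·(0.71000 − 0.65000) / (-0.02974 − 0.07458) = 0.71000 − (-0.00178)/(-0.10432) = 0.69290

0.693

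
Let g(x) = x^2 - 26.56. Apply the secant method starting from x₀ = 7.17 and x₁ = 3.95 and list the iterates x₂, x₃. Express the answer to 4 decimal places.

4.9354, 5.1832

g(7.17) = 24.848900, g(3.95) = -10.957500
x₂ = 3.950000 − (-10.957500)·(3.950000 − 7.170000) / (-10.957500 − 24.848900) = 3.950000 − (35.283150)/(-35.806400) = 4.935387
g(4.935387) = -2.201958
x₃ = 4.935387 − (-2.201958)·(4.935387 − 3.950000) / (-2.201958 − (-10.957500)) = 4.935387 − (-2.169780)/(8.755542) = 5.183205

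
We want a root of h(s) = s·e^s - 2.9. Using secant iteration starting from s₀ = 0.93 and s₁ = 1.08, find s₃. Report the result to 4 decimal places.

1.0325

h(0.93) = -0.542906, h(1.08) = 0.280254
s₂ = 1.080000 − 0.280254·(1.080000 − 0.930000) / (0.280254 − (-0.542906)) = 1.080000 − (0.042038)/(0.823160) = 1.028931
h(1.028931) = -0.020977
s₃ = 1.028931 − (-0.020977)·(1.028931 − 1.080000) / (-0.020977 − 0.280254) = 1.028931 − (0.001071)/(-0.301231) = 1.032487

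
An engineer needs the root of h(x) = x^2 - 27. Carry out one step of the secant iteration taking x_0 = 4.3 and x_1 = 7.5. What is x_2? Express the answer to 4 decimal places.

h(4.3) = -8.510000, h(7.5) = 29.250000
x_2 = 7.500000 − 29.250000·(7.500000 − 4.300000) / (29.250000 − (-8.510000)) = 7.500000 − (93.600000)/(37.760000) = 5.021186

5.0212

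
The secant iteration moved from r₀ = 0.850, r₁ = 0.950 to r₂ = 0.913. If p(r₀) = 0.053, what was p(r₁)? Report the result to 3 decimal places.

The secant line through (0.850, 0.053) and (0.950, p(r₁)) crosses zero at r₂ = 0.913.
So (0.850, 0.053), (0.950, p(r₁)), (0.913, 0) are collinear:
p(r₁) = 0.053 · (0.950 − 0.913) / (0.850 − 0.913) = 0.053 · (0.03700)/(-0.06300) = -0.03113

-0.031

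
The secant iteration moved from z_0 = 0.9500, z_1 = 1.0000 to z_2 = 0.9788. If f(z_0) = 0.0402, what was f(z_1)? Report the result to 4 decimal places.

-0.0296

The secant line through (0.9500, 0.0402) and (1.0000, f(z_1)) crosses zero at z_2 = 0.9788.
So (0.9500, 0.0402), (1.0000, f(z_1)), (0.9788, 0) are collinear:
f(z_1) = 0.0402 · (1.0000 − 0.9788) / (0.9500 − 0.9788) = 0.0402 · (0.021200)/(-0.028800) = -0.029592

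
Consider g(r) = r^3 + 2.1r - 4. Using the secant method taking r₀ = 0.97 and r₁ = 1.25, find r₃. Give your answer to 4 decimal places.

1.1600

g(0.97) = -1.050327, g(1.25) = 0.578125
r₂ = 1.250000 − 0.578125·(1.250000 − 0.970000) / (0.578125 − (-1.050327)) = 1.250000 − (0.161875)/(1.628452) = 1.150596
g(1.150596) = -0.060509
r₃ = 1.150596 − (-0.060509)·(1.150596 − 1.250000) / (-0.060509 − 0.578125) = 1.150596 − (0.006015)/(-0.638634) = 1.160014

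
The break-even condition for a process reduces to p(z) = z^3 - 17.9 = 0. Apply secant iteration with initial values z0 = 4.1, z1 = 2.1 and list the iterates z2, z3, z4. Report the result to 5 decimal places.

2.38961, 2.67067, 2.61093

p(4.1) = 51.0210000, p(2.1) = -8.6390000
z2 = 2.1000000 − (-8.6390000)·(2.1000000 − 4.1000000) / (-8.6390000 − 51.0210000) = 2.1000000 − (17.2780000)/(-59.6600000) = 2.3896078
p(2.3896078) = -4.2548011
z3 = 2.3896078 − (-4.2548011)·(2.3896078 − 2.1000000) / (-4.2548011 − (-8.6390000)) = 2.3896078 − (-1.2322235)/(4.3841989) = 2.6706679
p(2.6706679) = 1.1484509
z4 = 2.6706679 − 1.1484509·(2.6706679 − 2.3896078) / (1.1484509 − (-4.2548011)) = 2.6706679 − (0.3227838)/(5.4032521) = 2.6109291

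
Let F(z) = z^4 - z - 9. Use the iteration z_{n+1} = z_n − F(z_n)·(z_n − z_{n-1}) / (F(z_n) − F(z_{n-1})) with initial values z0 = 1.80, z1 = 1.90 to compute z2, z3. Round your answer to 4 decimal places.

F(1.80) = -0.302400, F(1.90) = 2.132100
z2 = 1.900000 − 2.132100·(1.900000 − 1.800000) / (2.132100 − (-0.302400)) = 1.900000 − (0.213210)/(2.434500) = 1.812421
F(1.812421) = -0.022041
z3 = 1.812421 − (-0.022041)·(1.812421 − 1.900000) / (-0.022041 − 2.132100) = 1.812421 − (0.001930)/(-2.154141) = 1.813318

1.8124, 1.8133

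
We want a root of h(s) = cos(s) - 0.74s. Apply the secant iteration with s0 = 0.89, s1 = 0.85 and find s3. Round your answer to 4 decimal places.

0.8707

h(0.89) = -0.029188, h(0.85) = 0.030983
s2 = 0.850000 − 0.030983·(0.850000 − 0.890000) / (0.030983 − (-0.029188)) = 0.850000 − (-0.001239)/(0.060171) = 0.870597
h(0.870597) = 0.000129
s3 = 0.870597 − 0.000129·(0.870597 − 0.850000) / (0.000129 − 0.030983) = 0.870597 − (0.000003)/(-0.030854) = 0.870683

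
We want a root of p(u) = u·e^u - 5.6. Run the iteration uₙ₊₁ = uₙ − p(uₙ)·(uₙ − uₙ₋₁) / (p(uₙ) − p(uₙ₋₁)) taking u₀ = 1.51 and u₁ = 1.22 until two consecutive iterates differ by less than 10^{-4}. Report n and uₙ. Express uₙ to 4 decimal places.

n = 5, uₙ = 1.3920

p(1.51) = 1.235363, p(1.22) = -1.467631
u₂ = 1.220000 − (-1.467631)·(-0.290000)/(-2.702994) = 1.377460;  |Δ| = 0.157460
p(1.377460) = -0.138623
u₃ = 1.377460 − (-0.138623)·(0.157460)/(1.329008) = 1.393884;  |Δ| = 0.016424
p(1.393884) = 0.018011
u₄ = 1.393884 − 0.018011·(0.016424)/(0.156635) = 1.391995;  |Δ| = 0.001889
p(1.391995) = -0.000186
u₅ = 1.391995 − (-0.000186)·(-0.001889)/(-0.018198) = 1.392015;  |Δ| = 0.000019
|u₅ − u₄| = 0.000019 < 10^{-4}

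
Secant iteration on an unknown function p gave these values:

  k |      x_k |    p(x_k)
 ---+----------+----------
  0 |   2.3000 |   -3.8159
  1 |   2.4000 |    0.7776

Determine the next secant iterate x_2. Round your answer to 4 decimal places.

2.3831

x_2 = 2.4000 − 0.7776·(2.4000 − 2.3000) / (0.7776 − (-3.8159))
   = 2.4000 − (0.077760)/(4.593500) = 2.383072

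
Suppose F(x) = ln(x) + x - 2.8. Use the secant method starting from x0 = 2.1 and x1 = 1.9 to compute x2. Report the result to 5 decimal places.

2.07205

F(2.1) = 0.0419373, F(1.9) = -0.2581461
x2 = 1.9000000 − (-0.2581461)·(1.9000000 − 2.1000000) / (-0.2581461 − 0.0419373) = 1.9000000 − (0.0516292)/(-0.3000835) = 2.0720495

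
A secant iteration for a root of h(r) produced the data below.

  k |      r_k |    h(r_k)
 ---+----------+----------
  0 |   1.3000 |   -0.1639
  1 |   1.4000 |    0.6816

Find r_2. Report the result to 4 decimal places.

1.3194

r_2 = 1.4000 − 0.6816·(1.4000 − 1.3000) / (0.6816 − (-0.1639))
   = 1.4000 − (0.068160)/(0.845500) = 1.319385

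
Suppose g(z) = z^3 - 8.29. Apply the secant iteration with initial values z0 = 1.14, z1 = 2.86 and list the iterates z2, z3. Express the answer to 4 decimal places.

1.6744, 1.9024

g(1.14) = -6.808456, g(2.86) = 15.103656
z2 = 2.860000 − 15.103656·(2.860000 − 1.140000) / (15.103656 − (-6.808456)) = 2.860000 − (25.978288)/(21.912112) = 1.674432
g(1.674432) = -3.595353
z3 = 1.674432 − (-3.595353)·(1.674432 − 2.860000) / (-3.595353 − 15.103656) = 1.674432 − (4.262534)/(-18.699009) = 1.902388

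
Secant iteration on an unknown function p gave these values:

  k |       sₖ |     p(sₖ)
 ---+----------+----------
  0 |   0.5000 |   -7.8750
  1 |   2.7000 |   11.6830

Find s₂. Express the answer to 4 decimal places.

s₂ = 2.7000 − 11.6830·(2.7000 − 0.5000) / (11.6830 − (-7.8750))
   = 2.7000 − (25.702600)/(19.558000) = 1.385827

1.3858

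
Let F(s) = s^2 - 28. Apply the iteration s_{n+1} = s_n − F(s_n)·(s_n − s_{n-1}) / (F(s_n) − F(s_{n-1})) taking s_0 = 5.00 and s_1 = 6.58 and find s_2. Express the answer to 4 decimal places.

5.2591

F(5.00) = -3.000000, F(6.58) = 15.296400
s_2 = 6.580000 − 15.296400·(6.580000 − 5.000000) / (15.296400 − (-3.000000)) = 6.580000 − (24.168312)/(18.296400) = 5.259067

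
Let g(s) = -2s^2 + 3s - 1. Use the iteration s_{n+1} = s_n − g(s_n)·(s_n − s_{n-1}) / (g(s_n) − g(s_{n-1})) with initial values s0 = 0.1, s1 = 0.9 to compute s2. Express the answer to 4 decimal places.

0.8200

g(0.1) = -0.720000, g(0.9) = 0.080000
s2 = 0.900000 − 0.080000·(0.900000 − 0.100000) / (0.080000 − (-0.720000)) = 0.900000 − (0.064000)/(0.800000) = 0.820000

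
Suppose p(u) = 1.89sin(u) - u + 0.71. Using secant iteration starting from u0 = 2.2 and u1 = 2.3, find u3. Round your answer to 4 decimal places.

2.2179

p(2.2) = 0.038058, p(2.3) = -0.180617
u2 = 2.300000 − (-0.180617)·(2.300000 − 2.200000) / (-0.180617 − 0.038058) = 2.300000 − (-0.018062)/(-0.218675) = 2.217404
p(2.217404) = 0.001066
u3 = 2.217404 − 0.001066·(2.217404 − 2.300000) / (0.001066 − (-0.180617)) = 2.217404 − (-0.000088)/(0.181683) = 2.217889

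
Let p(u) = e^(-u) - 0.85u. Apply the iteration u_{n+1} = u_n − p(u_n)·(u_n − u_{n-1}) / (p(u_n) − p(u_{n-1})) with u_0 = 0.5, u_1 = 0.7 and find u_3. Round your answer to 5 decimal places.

p(0.5) = 0.1815307, p(0.7) = -0.0984147
u_2 = 0.7000000 − (-0.0984147)·(0.7000000 − 0.5000000) / (-0.0984147 − 0.1815307) = 0.7000000 − (-0.0196829)/(-0.2799454) = 0.6296901
p(0.6296901) = -0.0024797
u_3 = 0.6296901 − (-0.0024797)·(0.6296901 − 0.7000000) / (-0.0024797 − (-0.0984147)) = 0.6296901 − (0.0001743)/(0.0959350) = 0.6278727

0.62787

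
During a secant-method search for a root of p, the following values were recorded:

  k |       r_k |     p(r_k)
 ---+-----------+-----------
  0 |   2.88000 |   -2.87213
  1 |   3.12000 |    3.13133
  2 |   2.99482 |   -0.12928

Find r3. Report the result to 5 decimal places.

r3 = 2.99482 − (-0.12928)·(2.99482 − 3.12000) / (-0.12928 − 3.13133)
   = 2.99482 − (0.0161833)/(-3.2606100) = 2.9997833

2.99978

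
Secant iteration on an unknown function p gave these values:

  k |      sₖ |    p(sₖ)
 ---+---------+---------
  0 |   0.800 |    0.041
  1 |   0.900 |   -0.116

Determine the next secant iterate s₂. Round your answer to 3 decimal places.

0.826

s₂ = 0.900 − (-0.116)·(0.900 − 0.800) / (-0.116 − 0.041)
   = 0.900 − (-0.01160)/(-0.15700) = 0.82611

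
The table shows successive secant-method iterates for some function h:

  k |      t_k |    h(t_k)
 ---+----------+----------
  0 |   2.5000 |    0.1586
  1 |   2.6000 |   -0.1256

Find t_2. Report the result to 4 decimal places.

t_2 = 2.6000 − (-0.1256)·(2.6000 − 2.5000) / (-0.1256 − 0.1586)
   = 2.6000 − (-0.012560)/(-0.284200) = 2.555806

2.5558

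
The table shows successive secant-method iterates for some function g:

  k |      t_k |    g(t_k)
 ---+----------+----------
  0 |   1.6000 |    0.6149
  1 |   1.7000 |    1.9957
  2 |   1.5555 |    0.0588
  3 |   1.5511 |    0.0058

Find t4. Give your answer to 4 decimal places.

t4 = 1.5511 − 0.0058·(1.5511 − 1.5555) / (0.0058 − 0.0588)
   = 1.5511 − (-0.000026)/(-0.053000) = 1.550618

1.5506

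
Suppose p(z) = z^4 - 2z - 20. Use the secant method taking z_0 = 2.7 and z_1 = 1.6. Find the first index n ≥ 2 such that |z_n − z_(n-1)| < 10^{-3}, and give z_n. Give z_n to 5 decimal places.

n = 7, z_n = 2.22360

p(2.7) = 27.7441000, p(1.6) = -16.6464000
z_2 = 1.6000000 − (-16.6464000)·(-1.1000000)/(-44.3905000) = 2.0124991;  |Δ| = 0.4124991
p(2.0124991) = -7.6212628
z_3 = 2.0124991 − (-7.6212628)·(0.4124991)/(9.0251372) = 2.3608333;  |Δ| = 0.3483342
p(2.3608333) = 6.3426110
z_4 = 2.3608333 − 6.3426110·(0.3483342)/(13.9638738) = 2.2026144;  |Δ| = 0.1582189
p(2.2026144) = -0.8680779
z_5 = 2.2026144 − (-0.8680779)·(-0.1582189)/(-7.2106889) = 2.2216620;  |Δ| = 0.0190476
p(2.2216620) = -0.0813800
z_6 = 2.2216620 − (-0.0813800)·(0.0190476)/(0.7866979) = 2.2236324;  |Δ| = 0.0019704
p(2.2236324) = 0.0012202
z_7 = 2.2236324 − 0.0012202·(0.0019704)/(0.0826002) = 2.2236033;  |Δ| = 0.0000291
|z_7 − z_6| = 0.0000291 < 10^{-3}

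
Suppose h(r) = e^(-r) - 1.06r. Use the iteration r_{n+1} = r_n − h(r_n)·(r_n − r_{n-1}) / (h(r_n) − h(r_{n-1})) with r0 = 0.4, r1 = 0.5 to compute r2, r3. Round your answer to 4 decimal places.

0.5451, 0.5463

h(0.4) = 0.246320, h(0.5) = 0.076531
r2 = 0.500000 − 0.076531·(0.500000 − 0.400000) / (0.076531 − 0.246320) = 0.500000 − (0.007653)/(-0.169789) = 0.545074
h(0.545074) = 0.002021
r3 = 0.545074 − 0.002021·(0.545074 − 0.500000) / (0.002021 − 0.076531) = 0.545074 − (0.000091)/(-0.074510) = 0.546296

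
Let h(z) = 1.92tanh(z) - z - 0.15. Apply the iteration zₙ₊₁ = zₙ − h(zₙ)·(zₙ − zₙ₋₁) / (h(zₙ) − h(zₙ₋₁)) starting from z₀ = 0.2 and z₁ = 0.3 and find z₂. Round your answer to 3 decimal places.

h(0.2) = 0.02896, h(0.3) = 0.10932
z₂ = 0.30000 − 0.10932·(0.30000 − 0.20000) / (0.10932 − 0.02896) = 0.30000 − (0.01093)/(0.08036) = 0.16396

0.164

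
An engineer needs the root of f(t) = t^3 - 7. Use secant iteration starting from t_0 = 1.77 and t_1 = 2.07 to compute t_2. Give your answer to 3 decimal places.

1.901

f(1.77) = -1.45477, f(2.07) = 1.86974
t_2 = 2.07000 − 1.86974·(2.07000 − 1.77000) / (1.86974 − (-1.45477)) = 2.07000 − (0.56092)/(3.32451) = 1.90128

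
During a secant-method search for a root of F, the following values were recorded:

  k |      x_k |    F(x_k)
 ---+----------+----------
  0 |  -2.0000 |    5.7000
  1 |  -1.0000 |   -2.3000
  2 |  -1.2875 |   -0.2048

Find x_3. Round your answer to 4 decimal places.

-1.3156

x_3 = -1.2875 − (-0.2048)·(-1.2875 − (-1.0000)) / (-0.2048 − (-2.3000))
   = -1.2875 − (0.058880)/(2.095200) = -1.315602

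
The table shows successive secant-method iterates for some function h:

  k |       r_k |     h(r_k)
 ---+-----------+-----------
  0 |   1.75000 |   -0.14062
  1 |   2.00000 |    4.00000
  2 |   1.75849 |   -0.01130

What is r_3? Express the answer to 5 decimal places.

1.75917

r_3 = 1.75849 − (-0.01130)·(1.75849 − 2.00000) / (-0.01130 − 4.00000)
   = 1.75849 − (0.0027291)/(-4.0113000) = 1.7591703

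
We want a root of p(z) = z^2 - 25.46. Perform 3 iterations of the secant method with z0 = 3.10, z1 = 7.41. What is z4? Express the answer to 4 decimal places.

5.0497

p(3.10) = -15.850000, p(7.41) = 29.448100
z2 = 7.410000 − 29.448100·(7.410000 − 3.100000) / (29.448100 − (-15.850000)) = 7.410000 − (126.921311)/(45.298100) = 4.608088
p(4.608088) = -4.225529
z3 = 4.608088 − (-4.225529)·(4.608088 − 7.410000) / (-4.225529 − 29.448100) = 4.608088 − (11.839563)/(-33.673629) = 4.959685
p(4.959685) = -0.861525
z4 = 4.959685 − (-0.861525)·(4.959685 − 4.608088) / (-0.861525 − (-4.225529)) = 4.959685 − (-0.302910)/(3.364005) = 5.049729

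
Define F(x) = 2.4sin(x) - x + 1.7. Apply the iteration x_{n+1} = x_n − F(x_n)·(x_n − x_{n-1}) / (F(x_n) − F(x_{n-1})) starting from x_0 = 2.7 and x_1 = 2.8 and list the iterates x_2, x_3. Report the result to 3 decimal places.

2.708, 2.708

F(2.7) = 0.02571, F(2.8) = -0.29603
x_2 = 2.80000 − (-0.29603)·(2.80000 − 2.70000) / (-0.29603 − 0.02571) = 2.80000 − (-0.02960)/(-0.32174) = 2.70799
F(2.70799) = 0.00035
x_3 = 2.70799 − 0.00035·(2.70799 − 2.80000) / (0.00035 − (-0.29603)) = 2.70799 − (-0.00003)/(0.29638) = 2.70810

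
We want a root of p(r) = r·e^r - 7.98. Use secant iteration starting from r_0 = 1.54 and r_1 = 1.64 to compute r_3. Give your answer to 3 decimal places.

p(1.54) = -0.79653, p(1.64) = 0.47448
r_2 = 1.64000 − 0.47448·(1.64000 − 1.54000) / (0.47448 − (-0.79653)) = 1.64000 − (0.04745)/(1.27101) = 1.60267
p(1.60267) = -0.02071
r_3 = 1.60267 − (-0.02071)·(1.60267 − 1.64000) / (-0.02071 − 0.47448) = 1.60267 − (0.00077)/(-0.49519) = 1.60423

1.604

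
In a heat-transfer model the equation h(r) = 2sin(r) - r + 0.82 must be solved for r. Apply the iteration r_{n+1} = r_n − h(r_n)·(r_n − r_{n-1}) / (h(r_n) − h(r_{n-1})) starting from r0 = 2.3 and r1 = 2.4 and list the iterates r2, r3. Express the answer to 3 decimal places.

2.305, 2.305

h(2.3) = 0.01141, h(2.4) = -0.22907
r2 = 2.40000 − (-0.22907)·(2.40000 − 2.30000) / (-0.22907 − 0.01141) = 2.40000 − (-0.02291)/(-0.24048) = 2.30474
h(2.30474) = 0.00033
r3 = 2.30474 − 0.00033·(2.30474 − 2.40000) / (0.00033 − (-0.22907)) = 2.30474 − (-0.00003)/(0.22940) = 2.30488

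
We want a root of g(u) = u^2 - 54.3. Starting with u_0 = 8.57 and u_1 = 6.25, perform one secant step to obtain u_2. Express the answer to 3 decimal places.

7.278

g(8.57) = 19.14490, g(6.25) = -15.23750
u_2 = 6.25000 − (-15.23750)·(6.25000 − 8.57000) / (-15.23750 − 19.14490) = 6.25000 − (35.35100)/(-34.38240) = 7.27817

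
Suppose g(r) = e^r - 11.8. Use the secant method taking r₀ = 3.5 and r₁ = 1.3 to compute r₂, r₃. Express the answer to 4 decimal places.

1.9075, 2.9106

g(3.5) = 21.315452, g(1.3) = -8.130703
r₂ = 1.300000 − (-8.130703)·(1.300000 − 3.500000) / (-8.130703 − 21.315452) = 1.300000 − (17.887547)/(-29.446155) = 1.907466
g(1.907466) = -5.064000
r₃ = 1.907466 − (-5.064000)·(1.907466 − 1.300000) / (-5.064000 − (-8.130703)) = 1.907466 − (-3.076209)/(3.066704) = 2.910566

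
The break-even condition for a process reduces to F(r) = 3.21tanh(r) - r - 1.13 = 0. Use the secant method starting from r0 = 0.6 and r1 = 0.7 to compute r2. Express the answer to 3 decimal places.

0.605

F(0.6) = -0.00607, F(0.7) = 0.11002
r2 = 0.70000 − 0.11002·(0.70000 − 0.60000) / (0.11002 − (-0.00607)) = 0.70000 − (0.01100)/(0.11609) = 0.60523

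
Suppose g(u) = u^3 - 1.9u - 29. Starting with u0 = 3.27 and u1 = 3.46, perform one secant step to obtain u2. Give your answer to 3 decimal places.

g(3.27) = -0.24722, g(3.46) = 5.84774
u2 = 3.46000 − 5.84774·(3.46000 − 3.27000) / (5.84774 − (-0.24722)) = 3.46000 − (1.11107)/(6.09495) = 3.27771

3.278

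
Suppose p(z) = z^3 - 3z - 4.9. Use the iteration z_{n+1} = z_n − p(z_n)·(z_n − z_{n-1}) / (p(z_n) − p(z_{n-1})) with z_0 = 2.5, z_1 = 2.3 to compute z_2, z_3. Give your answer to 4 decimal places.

p(2.5) = 3.225000, p(2.3) = 0.367000
z_2 = 2.300000 − 0.367000·(2.300000 − 2.500000) / (0.367000 − 3.225000) = 2.300000 − (-0.073400)/(-2.858000) = 2.274318
p(2.274318) = 0.041003
z_3 = 2.274318 − 0.041003·(2.274318 − 2.300000) / (0.041003 − 0.367000) = 2.274318 − (-0.001053)/(-0.325997) = 2.271087

2.2743, 2.2711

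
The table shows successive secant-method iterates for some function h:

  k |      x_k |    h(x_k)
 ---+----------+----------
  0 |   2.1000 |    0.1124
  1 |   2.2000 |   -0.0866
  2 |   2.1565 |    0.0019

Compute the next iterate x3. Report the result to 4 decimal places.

2.1574

x3 = 2.1565 − 0.0019·(2.1565 − 2.2000) / (0.0019 − (-0.0866))
   = 2.1565 − (-0.000083)/(0.088500) = 2.157434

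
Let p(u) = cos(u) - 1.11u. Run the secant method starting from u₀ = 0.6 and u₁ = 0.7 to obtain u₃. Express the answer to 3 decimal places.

p(0.6) = 0.15934, p(0.7) = -0.01216
u₂ = 0.70000 − (-0.01216)·(0.70000 − 0.60000) / (-0.01216 − 0.15934) = 0.70000 − (-0.00122)/(-0.17149) = 0.69291
p(0.69291) = 0.00026
u₃ = 0.69291 − 0.00026·(0.69291 − 0.70000) / (0.00026 − (-0.01216)) = 0.69291 − (0.00000)/(0.01242) = 0.69306

0.693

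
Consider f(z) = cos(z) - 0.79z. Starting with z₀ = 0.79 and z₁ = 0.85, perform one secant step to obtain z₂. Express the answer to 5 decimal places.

0.84243

f(0.79) = 0.0797453, f(0.85) = -0.0115169
z₂ = 0.8500000 − (-0.0115169)·(0.8500000 − 0.7900000) / (-0.0115169 − 0.0797453) = 0.8500000 − (-0.0006910)/(-0.0912622) = 0.8424283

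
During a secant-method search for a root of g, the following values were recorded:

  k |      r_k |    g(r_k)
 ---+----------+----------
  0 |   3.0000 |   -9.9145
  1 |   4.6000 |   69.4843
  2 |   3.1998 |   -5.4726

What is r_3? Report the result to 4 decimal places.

3.3020

r_3 = 3.1998 − (-5.4726)·(3.1998 − 4.6000) / (-5.4726 − 69.4843)
   = 3.1998 − (7.662735)/(-74.956900) = 3.302029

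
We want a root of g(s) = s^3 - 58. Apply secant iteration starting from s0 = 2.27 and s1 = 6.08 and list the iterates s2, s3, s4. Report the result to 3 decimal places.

g(2.27) = -46.30292, g(6.08) = 166.75571
s2 = 6.08000 − 166.75571·(6.08000 − 2.27000) / (166.75571 − (-46.30292)) = 6.08000 − (635.33926)/(213.05863) = 3.09801
g(3.09801) = -28.26641
s3 = 3.09801 − (-28.26641)·(3.09801 − 6.08000) / (-28.26641 − 166.75571) = 3.09801 − (84.29023)/(-195.02212) = 3.53022
g(3.53022) = -14.00495
s4 = 3.53022 − (-14.00495)·(3.53022 − 3.09801) / (-14.00495 − (-28.26641)) = 3.53022 − (-6.05306)/(14.26146) = 3.95465

3.098, 3.530, 3.955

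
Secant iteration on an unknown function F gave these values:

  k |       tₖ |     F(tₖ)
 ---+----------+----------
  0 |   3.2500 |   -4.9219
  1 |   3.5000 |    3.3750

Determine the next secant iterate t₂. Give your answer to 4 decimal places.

3.3983

t₂ = 3.5000 − 3.3750·(3.5000 − 3.2500) / (3.3750 − (-4.9219))
   = 3.5000 − (0.843750)/(8.296900) = 3.398305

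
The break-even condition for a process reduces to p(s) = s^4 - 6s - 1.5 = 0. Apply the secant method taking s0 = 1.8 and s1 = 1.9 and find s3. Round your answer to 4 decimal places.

p(1.8) = -1.802400, p(1.9) = 0.132100
s2 = 1.900000 − 0.132100·(1.900000 − 1.800000) / (0.132100 − (-1.802400)) = 1.900000 − (0.013210)/(1.934500) = 1.893171
p(1.893171) = -0.013271
s3 = 1.893171 − (-0.013271)·(1.893171 − 1.900000) / (-0.013271 − 0.132100) = 1.893171 − (0.000091)/(-0.145371) = 1.893795

1.8938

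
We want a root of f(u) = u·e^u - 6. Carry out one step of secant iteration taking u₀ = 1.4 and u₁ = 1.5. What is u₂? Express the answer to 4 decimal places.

f(1.4) = -0.322720, f(1.5) = 0.722534
u₂ = 1.500000 − 0.722534·(1.500000 − 1.400000) / (0.722534 − (-0.322720)) = 1.500000 − (0.072253)/(1.045254) = 1.430875

1.4309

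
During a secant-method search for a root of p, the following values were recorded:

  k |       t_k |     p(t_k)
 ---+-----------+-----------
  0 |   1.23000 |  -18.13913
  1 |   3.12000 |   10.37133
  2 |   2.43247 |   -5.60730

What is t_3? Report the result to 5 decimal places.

t_3 = 2.43247 − (-5.60730)·(2.43247 − 3.12000) / (-5.60730 − 10.37133)
   = 2.43247 − (3.8551870)/(-15.9786300) = 2.6737414

2.67374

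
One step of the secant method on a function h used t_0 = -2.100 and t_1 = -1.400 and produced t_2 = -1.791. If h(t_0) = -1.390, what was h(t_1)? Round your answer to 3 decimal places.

1.759

The secant line through (-2.100, -1.390) and (-1.400, h(t_1)) crosses zero at t_2 = -1.791.
So (-2.100, -1.390), (-1.400, h(t_1)), (-1.791, 0) are collinear:
h(t_1) = -1.390 · (-1.400 − (-1.791)) / (-2.100 − (-1.791)) = -1.390 · (0.39100)/(-0.30900) = 1.75887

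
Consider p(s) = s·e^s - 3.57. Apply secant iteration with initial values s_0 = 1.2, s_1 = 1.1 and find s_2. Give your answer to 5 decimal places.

p(1.2) = 0.4141403, p(1.1) = -0.2654174
s_2 = 1.1000000 − (-0.2654174)·(1.1000000 − 1.2000000) / (-0.2654174 − 0.4141403) = 1.1000000 − (0.0265417)/(-0.6795577) = 1.1390574

1.13906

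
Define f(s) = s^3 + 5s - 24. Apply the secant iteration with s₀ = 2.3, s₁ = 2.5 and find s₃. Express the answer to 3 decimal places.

f(2.3) = -0.33300, f(2.5) = 4.12500
s₂ = 2.50000 − 4.12500·(2.50000 − 2.30000) / (4.12500 − (-0.33300)) = 2.50000 − (0.82500)/(4.45800) = 2.31494
f(2.31494) = -0.01967
s₃ = 2.31494 − (-0.01967)·(2.31494 − 2.50000) / (-0.01967 − 4.12500) = 2.31494 − (0.00364)/(-4.14467) = 2.31582

2.316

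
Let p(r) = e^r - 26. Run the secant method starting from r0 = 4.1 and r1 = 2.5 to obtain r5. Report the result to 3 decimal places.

3.257

p(4.1) = 34.34029, p(2.5) = -13.81751
r2 = 2.50000 − (-13.81751)·(2.50000 − 4.10000) / (-13.81751 − 34.34029) = 2.50000 − (22.10801)/(-48.15779) = 2.95907
p(2.95907) = -6.71988
r3 = 2.95907 − (-6.71988)·(2.95907 − 2.50000) / (-6.71988 − (-13.81751)) = 2.95907 − (-3.08493)/(7.09762) = 3.39372
p(3.39372) = 3.77641
r4 = 3.39372 − 3.77641·(3.39372 − 2.95907) / (3.77641 − (-6.71988)) = 3.39372 − (1.64139)/(10.49629) = 3.23734
p(3.23734) = -0.53414
r5 = 3.23734 − (-0.53414)·(3.23734 − 3.39372) / (-0.53414 − 3.77641) = 3.23734 − (0.08353)/(-4.31055) = 3.25672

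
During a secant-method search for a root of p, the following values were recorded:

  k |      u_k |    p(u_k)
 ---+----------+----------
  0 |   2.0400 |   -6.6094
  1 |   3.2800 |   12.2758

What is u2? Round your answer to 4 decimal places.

u2 = 3.2800 − 12.2758·(3.2800 − 2.0400) / (12.2758 − (-6.6094))
   = 3.2800 − (15.221992)/(18.885200) = 2.473972

2.4740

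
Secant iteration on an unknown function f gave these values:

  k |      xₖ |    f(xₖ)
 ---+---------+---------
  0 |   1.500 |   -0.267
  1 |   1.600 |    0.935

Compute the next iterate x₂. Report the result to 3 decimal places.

1.522

x₂ = 1.600 − 0.935·(1.600 − 1.500) / (0.935 − (-0.267))
   = 1.600 − (0.09350)/(1.20200) = 1.52221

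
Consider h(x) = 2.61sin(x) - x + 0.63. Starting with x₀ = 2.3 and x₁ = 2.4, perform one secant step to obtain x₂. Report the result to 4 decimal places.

2.3975

h(2.3) = 0.276291, h(2.4) = -0.007041
x₂ = 2.400000 − (-0.007041)·(2.400000 − 2.300000) / (-0.007041 − 0.276291) = 2.400000 − (-0.000704)/(-0.283332) = 2.397515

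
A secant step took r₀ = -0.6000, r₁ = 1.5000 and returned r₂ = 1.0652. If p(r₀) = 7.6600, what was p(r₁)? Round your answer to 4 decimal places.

-2.0001

The secant line through (-0.6000, 7.6600) and (1.5000, p(r₁)) crosses zero at r₂ = 1.0652.
So (-0.6000, 7.6600), (1.5000, p(r₁)), (1.0652, 0) are collinear:
p(r₁) = 7.6600 · (1.5000 − 1.0652) / (-0.6000 − 1.0652) = 7.6600 · (0.434800)/(-1.665200) = -2.000101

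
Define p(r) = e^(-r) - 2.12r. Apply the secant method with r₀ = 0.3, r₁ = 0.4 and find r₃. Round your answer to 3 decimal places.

p(0.3) = 0.10482, p(0.4) = -0.17768
r₂ = 0.40000 − (-0.17768)·(0.40000 − 0.30000) / (-0.17768 − 0.10482) = 0.40000 − (-0.01777)/(-0.28250) = 0.33710
p(0.33710) = -0.00083
r₃ = 0.33710 − (-0.00083)·(0.33710 − 0.40000) / (-0.00083 − (-0.17768)) = 0.33710 − (0.00005)/(0.17685) = 0.33681

0.337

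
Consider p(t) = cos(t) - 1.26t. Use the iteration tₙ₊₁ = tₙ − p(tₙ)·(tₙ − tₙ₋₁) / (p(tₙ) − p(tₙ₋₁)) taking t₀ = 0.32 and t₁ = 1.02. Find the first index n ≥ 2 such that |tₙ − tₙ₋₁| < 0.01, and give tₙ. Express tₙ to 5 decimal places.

p(0.32) = 0.5460354, p(1.02) = -0.7618340
t₂ = 1.0200000 − (-0.7618340)·(0.7000000)/(-1.3078695) = 0.6122500;  |Δ| = 0.4077500
p(0.6122500) = 0.0469221
t₃ = 0.6122500 − 0.0469221·(-0.4077500)/(0.8087561) = 0.6359066;  |Δ| = 0.0236567
p(0.6359066) = 0.0032912
t₄ = 0.6359066 − 0.0032912·(0.0236567)/(-0.0436308) = 0.6376911;  |Δ| = 0.0017845
|t₄ − t₃| = 0.0017845 < 0.01

n = 4, tₙ = 0.63769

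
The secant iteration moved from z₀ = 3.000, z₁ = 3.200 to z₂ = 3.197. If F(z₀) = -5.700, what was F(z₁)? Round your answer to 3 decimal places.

0.087

The secant line through (3.000, -5.700) and (3.200, F(z₁)) crosses zero at z₂ = 3.197.
So (3.000, -5.700), (3.200, F(z₁)), (3.197, 0) are collinear:
F(z₁) = -5.700 · (3.200 − 3.197) / (3.000 − 3.197) = -5.700 · (0.00300)/(-0.19700) = 0.08680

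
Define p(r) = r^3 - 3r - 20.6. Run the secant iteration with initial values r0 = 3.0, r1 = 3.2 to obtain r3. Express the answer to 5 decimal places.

3.10409

p(3.0) = -2.6000000, p(3.2) = 2.5680000
r2 = 3.2000000 − 2.5680000·(3.2000000 − 3.0000000) / (2.5680000 − (-2.6000000)) = 3.2000000 − (0.5136000)/(5.1680000) = 3.1006192
p(3.1006192) = -0.0930026
r3 = 3.1006192 − (-0.0930026)·(3.1006192 − 3.2000000) / (-0.0930026 − 2.5680000) = 3.1006192 − (0.0092427)/(-2.6610026) = 3.1040926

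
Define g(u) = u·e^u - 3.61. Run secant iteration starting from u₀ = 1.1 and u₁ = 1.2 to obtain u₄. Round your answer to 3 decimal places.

g(1.1) = -0.30542, g(1.2) = 0.37414
u₂ = 1.20000 − 0.37414·(1.20000 − 1.10000) / (0.37414 − (-0.30542)) = 1.20000 − (0.03741)/(0.67956) = 1.14494
g(1.14494) = -0.01229
u₃ = 1.14494 − (-0.01229)·(1.14494 − 1.20000) / (-0.01229 − 0.37414) = 1.14494 − (0.00068)/(-0.38643) = 1.14669
g(1.14669) = -0.00047
u₄ = 1.14669 − (-0.00047)·(1.14669 − 1.14494) / (-0.00047 − (-0.01229)) = 1.14669 − (0.00000)/(0.01181) = 1.14676

1.147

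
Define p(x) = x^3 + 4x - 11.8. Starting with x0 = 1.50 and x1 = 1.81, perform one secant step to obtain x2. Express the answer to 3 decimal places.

p(1.50) = -2.42500, p(1.81) = 1.36974
x2 = 1.81000 − 1.36974·(1.81000 − 1.50000) / (1.36974 − (-2.42500)) = 1.81000 − (0.42462)/(3.79474) = 1.69810

1.698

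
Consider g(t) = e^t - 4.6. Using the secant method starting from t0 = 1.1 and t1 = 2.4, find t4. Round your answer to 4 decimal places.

g(1.1) = -1.595834, g(2.4) = 6.423176
t2 = 2.400000 − 6.423176·(2.400000 − 1.100000) / (6.423176 − (-1.595834)) = 2.400000 − (8.350129)/(8.019010) = 1.358708
g(1.358708) = -0.708836
t3 = 1.358708 − (-0.708836)·(1.358708 − 2.400000) / (-0.708836 − 6.423176) = 1.358708 − (0.738105)/(-7.132013) = 1.462200
g(1.462200) = -0.284556
t4 = 1.462200 − (-0.284556)·(1.462200 − 1.358708) / (-0.284556 − (-0.708836)) = 1.462200 − (-0.029449)/(0.424280) = 1.531610

1.5316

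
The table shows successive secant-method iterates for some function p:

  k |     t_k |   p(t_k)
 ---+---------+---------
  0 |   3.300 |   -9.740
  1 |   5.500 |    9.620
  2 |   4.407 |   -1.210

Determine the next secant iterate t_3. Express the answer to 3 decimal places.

t_3 = 4.407 − (-1.210)·(4.407 − 5.500) / (-1.210 − 9.620)
   = 4.407 − (1.32253)/(-10.83000) = 4.52912

4.529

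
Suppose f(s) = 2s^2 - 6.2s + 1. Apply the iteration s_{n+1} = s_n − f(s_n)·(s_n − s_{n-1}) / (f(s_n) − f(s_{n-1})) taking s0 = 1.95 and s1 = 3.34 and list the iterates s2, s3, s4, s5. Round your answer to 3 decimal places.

2.746, 2.904, 2.931, 2.929

f(1.95) = -3.48500, f(3.34) = 2.60320
s2 = 3.34000 − 2.60320·(3.34000 − 1.95000) / (2.60320 − (-3.48500)) = 3.34000 − (3.61845)/(6.08820) = 2.74566
f(2.74566) = -0.94578
s3 = 2.74566 − (-0.94578)·(2.74566 − 3.34000) / (-0.94578 − 2.60320) = 2.74566 − (0.56212)/(-3.54898) = 2.90405
f(2.90405) = -0.13810
s4 = 2.90405 − (-0.13810)·(2.90405 − 2.74566) / (-0.13810 − (-0.94578)) = 2.90405 − (-0.02187)/(0.80769) = 2.93113
f(2.93113) = 0.01005
s5 = 2.93113 − 0.01005·(2.93113 − 2.90405) / (0.01005 − (-0.13810)) = 2.93113 − (0.00027)/(0.14814) = 2.92929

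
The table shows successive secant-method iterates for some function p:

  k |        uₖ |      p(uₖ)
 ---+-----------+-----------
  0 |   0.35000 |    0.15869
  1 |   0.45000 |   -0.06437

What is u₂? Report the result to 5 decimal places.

u₂ = 0.45000 − (-0.06437)·(0.45000 − 0.35000) / (-0.06437 − 0.15869)
   = 0.45000 − (-0.0064370)/(-0.2230600) = 0.4211423

0.42114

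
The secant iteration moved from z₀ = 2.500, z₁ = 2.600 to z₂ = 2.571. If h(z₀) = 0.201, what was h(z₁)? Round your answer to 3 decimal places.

The secant line through (2.500, 0.201) and (2.600, h(z₁)) crosses zero at z₂ = 2.571.
So (2.500, 0.201), (2.600, h(z₁)), (2.571, 0) are collinear:
h(z₁) = 0.201 · (2.600 − 2.571) / (2.500 − 2.571) = 0.201 · (0.02900)/(-0.07100) = -0.08210

-0.082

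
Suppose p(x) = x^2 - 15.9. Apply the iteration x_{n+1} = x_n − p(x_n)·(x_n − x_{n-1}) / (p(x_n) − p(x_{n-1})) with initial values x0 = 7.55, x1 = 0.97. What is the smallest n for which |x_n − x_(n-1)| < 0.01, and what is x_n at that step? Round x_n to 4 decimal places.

n = 7, x_n = 3.9875

p(7.55) = 41.102500, p(0.97) = -14.959100
x2 = 0.970000 − (-14.959100)·(-6.580000)/(-56.061600) = 2.725763;  |Δ| = 1.755763
p(2.725763) = -8.470217
x3 = 2.725763 − (-8.470217)·(1.755763)/(6.488883) = 5.017635;  |Δ| = 2.291872
p(5.017635) = 9.276663
x4 = 5.017635 − 9.276663·(2.291872)/(17.746879) = 3.819626;  |Δ| = 1.198009
p(3.819626) = -1.310458
x5 = 3.819626 − (-1.310458)·(-1.198009)/(-10.587121) = 3.967914;  |Δ| = 0.148288
p(3.967914) = -0.155661
x6 = 3.967914 − (-0.155661)·(0.148288)/(1.154797) = 3.987902;  |Δ| = 0.019988
p(3.987902) = 0.003364
x7 = 3.987902 − 0.003364·(0.019988)/(0.159024) = 3.987479;  |Δ| = 0.000423
|x7 − x6| = 0.000423 < 0.01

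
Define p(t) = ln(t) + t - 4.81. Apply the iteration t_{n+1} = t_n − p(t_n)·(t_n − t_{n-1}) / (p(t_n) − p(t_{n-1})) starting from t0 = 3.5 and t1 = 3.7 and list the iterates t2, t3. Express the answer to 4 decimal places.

p(3.5) = -0.057237, p(3.7) = 0.198333
t2 = 3.700000 − 0.198333·(3.700000 − 3.500000) / (0.198333 − (-0.057237)) = 3.700000 − (0.039667)/(0.255570) = 3.544792
p(3.544792) = 0.000271
t3 = 3.544792 − 0.000271·(3.544792 − 3.700000) / (0.000271 − 0.198333) = 3.544792 − (-0.000042)/(-0.198062) = 3.544579

3.5448, 3.5446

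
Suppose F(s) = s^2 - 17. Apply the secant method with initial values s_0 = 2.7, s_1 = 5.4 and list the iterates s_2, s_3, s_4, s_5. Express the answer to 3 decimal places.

F(2.7) = -9.71000, F(5.4) = 12.16000
s_2 = 5.40000 − 12.16000·(5.40000 − 2.70000) / (12.16000 − (-9.71000)) = 5.40000 − (32.83200)/(21.87000) = 3.89877
F(3.89877) = -1.79963
s_3 = 3.89877 − (-1.79963)·(3.89877 − 5.40000) / (-1.79963 − 12.16000) = 3.89877 − (2.70166)/(-13.95963) = 4.09230
F(4.09230) = -0.25308
s_4 = 4.09230 − (-0.25308)·(4.09230 − 3.89877) / (-0.25308 − (-1.79963)) = 4.09230 − (-0.04898)/(1.54654) = 4.12397
F(4.12397) = 0.00713
s_5 = 4.12397 − 0.00713·(4.12397 − 4.09230) / (0.00713 − (-0.25308)) = 4.12397 − (0.00023)/(0.26022) = 4.12310

3.899, 4.092, 4.124, 4.123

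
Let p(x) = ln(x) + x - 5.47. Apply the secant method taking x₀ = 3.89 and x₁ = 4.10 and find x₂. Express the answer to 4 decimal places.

4.0672

p(3.89) = -0.221591, p(4.10) = 0.040987
x₂ = 4.100000 − 0.040987·(4.100000 − 3.890000) / (0.040987 − (-0.221591)) = 4.100000 − (0.008607)/(0.262578) = 4.067220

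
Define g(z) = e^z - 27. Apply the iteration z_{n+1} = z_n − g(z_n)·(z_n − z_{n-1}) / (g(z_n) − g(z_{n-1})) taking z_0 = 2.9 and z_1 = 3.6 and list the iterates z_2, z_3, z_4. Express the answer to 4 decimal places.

g(2.9) = -8.825855, g(3.6) = 9.598234
z_2 = 3.600000 − 9.598234·(3.600000 − 2.900000) / (9.598234 − (-8.825855)) = 3.600000 − (6.718764)/(18.424089) = 3.235327
g(3.235327) = -1.585314
z_3 = 3.235327 − (-1.585314)·(3.235327 − 3.600000) / (-1.585314 − 9.598234) = 3.235327 − (0.578121)/(-11.183548) = 3.287021
g(3.287021) = -0.236980
z_4 = 3.287021 − (-0.236980)·(3.287021 − 3.235327) / (-0.236980 − (-1.585314)) = 3.287021 − (-0.012250)/(1.348333) = 3.296107

3.2353, 3.2870, 3.2961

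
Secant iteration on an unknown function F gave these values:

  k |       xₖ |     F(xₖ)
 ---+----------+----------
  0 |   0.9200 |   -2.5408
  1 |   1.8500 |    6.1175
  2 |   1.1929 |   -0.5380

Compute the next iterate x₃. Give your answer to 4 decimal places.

1.2460

x₃ = 1.1929 − (-0.5380)·(1.1929 − 1.8500) / (-0.5380 − 6.1175)
   = 1.1929 − (0.353520)/(-6.655500) = 1.246017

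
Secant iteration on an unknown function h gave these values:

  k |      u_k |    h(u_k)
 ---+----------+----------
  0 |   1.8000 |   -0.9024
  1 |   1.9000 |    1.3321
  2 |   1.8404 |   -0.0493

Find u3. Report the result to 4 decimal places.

1.8425

u3 = 1.8404 − (-0.0493)·(1.8404 − 1.9000) / (-0.0493 − 1.3321)
   = 1.8404 − (0.002938)/(-1.381400) = 1.842527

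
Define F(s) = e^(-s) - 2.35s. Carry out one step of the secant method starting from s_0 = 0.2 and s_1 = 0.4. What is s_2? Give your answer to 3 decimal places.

0.313

F(0.2) = 0.34873, F(0.4) = -0.26968
s_2 = 0.40000 − (-0.26968)·(0.40000 − 0.20000) / (-0.26968 − 0.34873) = 0.40000 − (-0.05394)/(-0.61841) = 0.31278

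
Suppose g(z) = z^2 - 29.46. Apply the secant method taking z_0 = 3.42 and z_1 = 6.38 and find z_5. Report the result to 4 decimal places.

g(3.42) = -17.763600, g(6.38) = 11.244400
z_2 = 6.380000 − 11.244400·(6.380000 − 3.420000) / (11.244400 − (-17.763600)) = 6.380000 − (33.283424)/(29.008000) = 5.232612
g(5.232612) = -2.079769
z_3 = 5.232612 − (-2.079769)·(5.232612 − 6.380000) / (-2.079769 − 11.244400) = 5.232612 − (2.386302)/(-13.324169) = 5.411708
g(5.411708) = -0.173417
z_4 = 5.411708 − (-0.173417)·(5.411708 − 5.232612) / (-0.173417 − (-2.079769)) = 5.411708 − (-0.031058)/(1.906352) = 5.428000
g(5.428000) = 0.003183
z_5 = 5.428000 − 0.003183·(5.428000 − 5.411708) / (0.003183 − (-0.173417)) = 5.428000 − (0.000052)/(0.176600) = 5.427706

5.4277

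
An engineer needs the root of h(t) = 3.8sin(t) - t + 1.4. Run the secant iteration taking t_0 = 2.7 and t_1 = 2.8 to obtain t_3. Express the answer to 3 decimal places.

2.772

h(2.7) = 0.32404, h(2.8) = -0.12705
t_2 = 2.80000 − (-0.12705)·(2.80000 − 2.70000) / (-0.12705 − 0.32404) = 2.80000 − (-0.01270)/(-0.45109) = 2.77184
h(2.77184) = 0.00144
t_3 = 2.77184 − 0.00144·(2.77184 − 2.80000) / (0.00144 − (-0.12705)) = 2.77184 − (-0.00004)/(0.12849) = 2.77215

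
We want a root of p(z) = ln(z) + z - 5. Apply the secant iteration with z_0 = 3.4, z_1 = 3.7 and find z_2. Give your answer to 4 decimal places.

p(3.4) = -0.376225, p(3.7) = 0.008333
z_2 = 3.700000 − 0.008333·(3.700000 − 3.400000) / (0.008333 − (-0.376225)) = 3.700000 − (0.002500)/(0.384557) = 3.693499

3.6935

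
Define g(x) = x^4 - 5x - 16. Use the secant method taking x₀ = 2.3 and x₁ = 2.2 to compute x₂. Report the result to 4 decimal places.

g(2.3) = 0.484100, g(2.2) = -3.574400
x₂ = 2.200000 − (-3.574400)·(2.200000 − 2.300000) / (-3.574400 − 0.484100) = 2.200000 − (0.357440)/(-4.058500) = 2.288072

2.2881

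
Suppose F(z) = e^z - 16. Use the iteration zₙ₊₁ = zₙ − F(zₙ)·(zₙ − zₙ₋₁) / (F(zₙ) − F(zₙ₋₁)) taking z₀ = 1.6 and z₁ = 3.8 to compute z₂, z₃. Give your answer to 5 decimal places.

2.21143, 2.51828

F(1.6) = -11.0469676, F(3.8) = 28.7011845
z₂ = 3.8000000 − 28.7011845·(3.8000000 − 1.6000000) / (28.7011845 − (-11.0469676)) = 3.8000000 − (63.1426059)/(39.7481521) = 2.2114329
F(2.2114329) = -6.8712122
z₃ = 2.2114329 − (-6.8712122)·(2.2114329 − 3.8000000) / (-6.8712122 − 28.7011845) = 2.2114329 − (10.9153814)/(-35.5723966) = 2.5182827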